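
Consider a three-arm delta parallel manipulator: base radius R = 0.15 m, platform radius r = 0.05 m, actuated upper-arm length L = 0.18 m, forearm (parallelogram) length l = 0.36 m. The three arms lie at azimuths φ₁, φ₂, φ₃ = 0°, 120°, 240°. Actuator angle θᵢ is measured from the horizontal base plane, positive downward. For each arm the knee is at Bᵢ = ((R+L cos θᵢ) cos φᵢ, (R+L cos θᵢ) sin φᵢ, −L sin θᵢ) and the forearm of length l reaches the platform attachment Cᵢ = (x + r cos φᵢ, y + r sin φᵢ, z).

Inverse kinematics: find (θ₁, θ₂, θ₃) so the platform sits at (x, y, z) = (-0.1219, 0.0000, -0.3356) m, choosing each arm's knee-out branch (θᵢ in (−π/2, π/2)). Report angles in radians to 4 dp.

θ₁ = 1.0470, θ₂ = 0.3489, θ₃ = 0.3489

arm 1 (φ=0.0°): x'=-0.1219, y'=0.0000
  e−x'=0.2219;  (l²−L²−(e−x')²−y'²−z²)/2L = -0.1796
  √(A²+B²)=0.4023;  θ1 = -0.9866+2.0336 ≈ 1.0470
rotate P by −φ2: (0.0609, 0.1056, -0.3356)
  A cos θ + B sin θ = C:  0.0391·cos θ + -0.3356·sin θ = -0.0780
  γ=atan2(-0.3356,0.0391)=-1.4550;  ψ=arccos(-0.2310)=1.8039;  θ2=γ+ψ≈0.3489
arm 3 (φ=240.0°): x'=0.0610, y'=-0.1056
  A cos θ + B sin θ = C:  0.0390·cos θ + -0.3356·sin θ = -0.0780
  √(A²+B²)=0.3379;  θ3 = -1.4550+1.8039 ≈ 0.3489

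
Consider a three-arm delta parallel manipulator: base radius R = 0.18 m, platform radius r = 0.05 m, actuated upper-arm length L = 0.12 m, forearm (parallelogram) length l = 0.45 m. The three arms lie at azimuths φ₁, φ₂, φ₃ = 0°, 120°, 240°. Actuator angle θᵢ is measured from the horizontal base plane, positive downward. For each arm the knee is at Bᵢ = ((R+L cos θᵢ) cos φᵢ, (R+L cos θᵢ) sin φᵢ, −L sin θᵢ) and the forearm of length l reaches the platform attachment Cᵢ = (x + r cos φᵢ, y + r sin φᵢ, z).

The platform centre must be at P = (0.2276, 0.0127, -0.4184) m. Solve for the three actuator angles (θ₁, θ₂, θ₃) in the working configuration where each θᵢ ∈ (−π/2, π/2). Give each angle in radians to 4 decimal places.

θ₁ = -0.2617, θ₂ = 1.3092, θ₃ = 1.3962

arm 1 (φ=0.0°): x'=0.2276, y'=0.0127
  A=-0.0976, B=-0.4184, C=(l²−L²−A²−y'²−z²)/(2L)=0.0140
  γ=atan2(-0.4184,-0.0976)=-1.8000;  ψ=arccos(0.0325)=1.5383;  θ1=γ+ψ≈-0.2617
rotate P by −φ2: (-0.1028, -0.2035, -0.4184)
  e−x'=0.2328;  (l²−L²−(e−x')²−y'²−z²)/2L = -0.3440
  √(A²+B²)=0.4788;  θ2 = -1.0630+2.3722 ≈ 1.3092
arm 3 (φ=240.0°): x'=-0.1248, y'=0.1908
  e−x'=0.2548;  (l²−L²−(e−x')²−y'²−z²)/2L = -0.3678
  γ=atan2(-0.4184,0.2548)=-1.0238;  ψ=arccos(-0.7508)=2.4200;  θ3=γ+ψ≈1.3962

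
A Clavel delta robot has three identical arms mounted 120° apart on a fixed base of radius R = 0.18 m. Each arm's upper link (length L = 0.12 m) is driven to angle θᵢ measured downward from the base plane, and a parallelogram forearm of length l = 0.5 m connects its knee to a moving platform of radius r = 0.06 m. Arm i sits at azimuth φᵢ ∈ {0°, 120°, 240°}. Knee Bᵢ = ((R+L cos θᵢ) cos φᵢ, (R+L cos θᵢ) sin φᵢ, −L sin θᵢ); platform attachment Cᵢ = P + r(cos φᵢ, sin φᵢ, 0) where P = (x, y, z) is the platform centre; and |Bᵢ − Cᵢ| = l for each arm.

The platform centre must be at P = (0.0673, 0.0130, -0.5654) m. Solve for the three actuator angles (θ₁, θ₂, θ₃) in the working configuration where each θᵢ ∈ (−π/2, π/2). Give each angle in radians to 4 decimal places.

θ₁ = 0.7855, θ₂ = 1.1346, θ₃ = 1.2215

rotate P by −φ1: (0.0673, 0.0130, -0.5654)
  A=0.0527, B=-0.5654, C=(l²−L²−A²−y'²−z²)/(2L)=-0.3626
  √(A²+B²)=0.5679;  θ1 = -1.4779+2.2634 ≈ 0.7855
arm 2 (φ=120.0°): x'=-0.0224, y'=-0.0648
  A cos θ + B sin θ = C:  0.1424·cos θ + -0.5654·sin θ = -0.4523
  γ=atan2(-0.5654,0.1424)=-1.3241;  ψ=arccos(-0.7757)=2.4587;  θ2=γ+ψ≈1.1346
arm 3 (φ=240.0°): x'=-0.0449, y'=0.0518
  A=0.1649, B=-0.5654, C=(l²−L²−A²−y'²−z²)/(2L)=-0.4748
  √(A²+B²)=0.5890;  θ3 = -1.2870+2.5085 ≈ 1.2215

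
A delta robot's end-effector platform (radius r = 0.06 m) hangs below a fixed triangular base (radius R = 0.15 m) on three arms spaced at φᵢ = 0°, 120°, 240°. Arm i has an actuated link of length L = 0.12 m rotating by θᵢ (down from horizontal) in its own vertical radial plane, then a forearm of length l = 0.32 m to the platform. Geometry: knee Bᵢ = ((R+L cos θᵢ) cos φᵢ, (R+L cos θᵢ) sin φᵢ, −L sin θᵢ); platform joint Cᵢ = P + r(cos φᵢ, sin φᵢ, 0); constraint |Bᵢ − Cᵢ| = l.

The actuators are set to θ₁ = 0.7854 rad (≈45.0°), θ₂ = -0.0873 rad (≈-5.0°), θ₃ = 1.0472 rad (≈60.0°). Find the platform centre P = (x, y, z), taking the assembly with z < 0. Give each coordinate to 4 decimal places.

centre 1 = (0.1749·cos0.0°, 0.1749·sin0.0°, -0.0849) = (0.1749, 0.0000, -0.0849)
centre 2 = (0.2095·cos120.0°, 0.2095·sin120.0°, 0.0105) = (-0.1048, 0.1815, 0.0105)
arm 3 at φ=240.0°: (R−r)+L cos θ3 = 0.1500;  centre 3 = (-0.0750, -0.1299, -0.1039)
subtract pairs → two planes through P
linear system: -0.5592x+0.3629y = 0.0062−0.1906z; -0.4997x+-0.2598y = -0.0045−-0.0381z
det = 0.3267;  x = 0.0000+0.1092z,  y = 0.0172+-0.3569z
sphere 1 gives Az²+Bz+C=0 with A=1.1393, B=0.1192, C=-0.0643;  B²−4AC=0.3074;  roots -0.2956, 0.1910;  negative root z = -0.2956
x = -0.0323, y = 0.1227

(-0.0323, 0.1227, -0.2956)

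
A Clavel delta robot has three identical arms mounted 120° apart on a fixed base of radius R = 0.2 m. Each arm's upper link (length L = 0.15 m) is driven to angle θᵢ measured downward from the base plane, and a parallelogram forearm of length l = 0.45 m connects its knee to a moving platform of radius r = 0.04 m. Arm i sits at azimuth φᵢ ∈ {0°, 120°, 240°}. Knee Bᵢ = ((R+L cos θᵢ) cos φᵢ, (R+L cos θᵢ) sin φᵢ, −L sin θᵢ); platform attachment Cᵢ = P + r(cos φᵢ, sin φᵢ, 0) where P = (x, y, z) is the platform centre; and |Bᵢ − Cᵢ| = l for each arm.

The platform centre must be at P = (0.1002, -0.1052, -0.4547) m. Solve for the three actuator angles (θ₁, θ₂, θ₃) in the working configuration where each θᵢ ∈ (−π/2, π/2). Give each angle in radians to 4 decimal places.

arm 1 (φ=0.0°): x'=0.1002, y'=-0.1052
  A=0.0598, B=-0.4547, C=(l²−L²−A²−y'²−z²)/(2L)=-0.1380
  θ1 = atan2(B,A) + arccos(C/0.4586) = 0.4364
rotate P by −φ2: (-0.1412, -0.0342, -0.4547)
  e−x'=0.3012;  (l²−L²−(e−x')²−y'²−z²)/2L = -0.3955
  γ=atan2(-0.4547,0.3012)=-0.9857;  ψ=arccos(-0.7251)=2.3820;  θ2=γ+ψ≈1.3963
φ3=240.0° → target in arm frame (0.0410, 0.1394)
  A cos θ + B sin θ = C:  0.1190·cos θ + -0.4547·sin θ = -0.2011
  γ=atan2(-0.4547,0.1190)=-1.3148;  ψ=arccos(-0.4279)=2.0130;  θ3=γ+ψ≈0.6981

θ₁ = 0.4364, θ₂ = 1.3963, θ₃ = 0.6981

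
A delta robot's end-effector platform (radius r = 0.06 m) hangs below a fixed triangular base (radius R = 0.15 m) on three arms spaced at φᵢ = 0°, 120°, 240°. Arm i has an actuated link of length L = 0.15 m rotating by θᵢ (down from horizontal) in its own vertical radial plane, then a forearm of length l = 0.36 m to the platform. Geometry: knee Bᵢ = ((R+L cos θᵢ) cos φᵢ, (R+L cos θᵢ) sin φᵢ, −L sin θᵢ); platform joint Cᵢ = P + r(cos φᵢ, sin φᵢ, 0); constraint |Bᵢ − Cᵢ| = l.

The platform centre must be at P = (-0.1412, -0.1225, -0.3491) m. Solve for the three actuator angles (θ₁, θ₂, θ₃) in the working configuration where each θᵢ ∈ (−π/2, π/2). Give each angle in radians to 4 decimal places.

θ₁ = 1.3092, θ₂ = 0.9600, θ₃ = 0.0000

rotate P by −φ1: (-0.1412, -0.1225, -0.3491)
  e−x'=0.2312;  (l²−L²−(e−x')²−y'²−z²)/2L = -0.2774
  γ=atan2(-0.3491,0.2312)=-0.9858;  ψ=arccos(-0.6626)=2.2951;  θ1=γ+ψ≈1.3092
rotate P by −φ2: (-0.0355, 0.1835, -0.3491)
  A=0.1255, B=-0.3491, C=(l²−L²−A²−y'²−z²)/(2L)=-0.2140
  √(A²+B²)=0.3710;  θ2 = -1.2257+2.1857 ≈ 0.9600
φ3=240.0° → target in arm frame (0.1767, -0.0610)
  e−x'=-0.0867;  (l²−L²−(e−x')²−y'²−z²)/2L = -0.0867
  θ3 = atan2(B,A) + arccos(C/0.3597) = 0.0000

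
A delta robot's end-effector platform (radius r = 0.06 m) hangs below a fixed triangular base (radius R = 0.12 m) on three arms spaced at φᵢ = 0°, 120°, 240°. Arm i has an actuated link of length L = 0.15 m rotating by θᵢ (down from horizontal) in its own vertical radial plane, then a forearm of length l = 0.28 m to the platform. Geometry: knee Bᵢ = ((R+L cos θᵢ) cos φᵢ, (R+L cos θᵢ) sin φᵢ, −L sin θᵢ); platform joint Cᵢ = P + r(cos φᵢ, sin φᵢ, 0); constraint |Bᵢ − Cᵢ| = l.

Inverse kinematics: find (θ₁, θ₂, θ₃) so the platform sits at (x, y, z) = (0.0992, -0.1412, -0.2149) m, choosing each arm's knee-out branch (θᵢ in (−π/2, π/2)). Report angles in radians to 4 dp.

θ₁ = -0.0001, θ₂ = 1.3092, θ₃ = 0.1745

arm 1 (φ=0.0°): x'=0.0992, y'=-0.1412
  A cos θ + B sin θ = C:  -0.0392·cos θ + -0.2149·sin θ = -0.0392
  √(A²+B²)=0.2184;  θ1 = -1.7512+1.7512 ≈ -0.0001
φ2=120.0° → target in arm frame (-0.1719, -0.0153)
  A=0.2319, B=-0.2149, C=(l²−L²−A²−y'²−z²)/(2L)=-0.1476
  γ=atan2(-0.2149,0.2319)=-0.7474;  ψ=arccos(-0.4669)=2.0566;  θ2=γ+ψ≈1.3092
rotate P by −φ3: (0.0727, 0.1565, -0.2149)
  A cos θ + B sin θ = C:  -0.0127·cos θ + -0.2149·sin θ = -0.0498
  √(A²+B²)=0.2153;  θ3 = -1.6297+1.8042 ≈ 0.1745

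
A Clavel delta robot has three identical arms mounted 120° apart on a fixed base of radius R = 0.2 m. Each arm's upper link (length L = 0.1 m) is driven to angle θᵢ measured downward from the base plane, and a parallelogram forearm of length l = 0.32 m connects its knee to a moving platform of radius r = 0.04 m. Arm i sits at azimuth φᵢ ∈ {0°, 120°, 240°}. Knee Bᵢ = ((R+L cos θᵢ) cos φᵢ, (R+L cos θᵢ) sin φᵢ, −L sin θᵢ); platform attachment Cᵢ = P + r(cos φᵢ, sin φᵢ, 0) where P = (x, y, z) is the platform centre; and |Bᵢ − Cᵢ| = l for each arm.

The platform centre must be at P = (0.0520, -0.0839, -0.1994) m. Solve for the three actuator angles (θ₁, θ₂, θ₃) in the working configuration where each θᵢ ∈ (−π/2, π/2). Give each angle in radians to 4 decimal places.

θ₁ = -0.3490, θ₂ = 1.1344, θ₃ = -0.2621

rotate P by −φ1: (0.0520, -0.0839, -0.1994)
  A cos θ + B sin θ = C:  0.1080·cos θ + -0.1994·sin θ = 0.1697
  γ=atan2(-0.1994,0.1080)=-1.0744;  ψ=arccos(0.7483)=0.7254;  θ1=γ+ψ≈-0.3490
arm 2 (φ=120.0°): x'=-0.0987, y'=-0.0031
  e−x'=0.2587;  (l²−L²−(e−x')²−y'²−z²)/2L = -0.0714
  θ2 = atan2(B,A) + arccos(C/0.3266) = 1.1344
φ3=240.0° → target in arm frame (0.0467, 0.0870)
  A cos θ + B sin θ = C:  0.1133·cos θ + -0.1994·sin θ = 0.1611
  γ=atan2(-0.1994,0.1133)=-1.0539;  ψ=arccos(0.7025)=0.7918;  θ3=γ+ψ≈-0.2621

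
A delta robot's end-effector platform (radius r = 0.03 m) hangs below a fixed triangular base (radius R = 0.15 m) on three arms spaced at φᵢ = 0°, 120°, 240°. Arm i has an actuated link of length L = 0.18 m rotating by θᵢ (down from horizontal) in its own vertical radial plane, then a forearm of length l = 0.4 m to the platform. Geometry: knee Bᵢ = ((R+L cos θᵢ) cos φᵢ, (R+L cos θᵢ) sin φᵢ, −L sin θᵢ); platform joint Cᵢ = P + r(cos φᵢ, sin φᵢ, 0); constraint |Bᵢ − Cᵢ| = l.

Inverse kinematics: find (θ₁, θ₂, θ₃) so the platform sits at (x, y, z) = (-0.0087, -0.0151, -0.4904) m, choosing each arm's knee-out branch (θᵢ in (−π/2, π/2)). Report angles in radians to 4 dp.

arm 1 (φ=0.0°): x'=-0.0087, y'=-0.0151
  e−x'=0.1287;  (l²−L²−(e−x')²−y'²−z²)/2L = -0.3602
  √(A²+B²)=0.5070;  θ1 = -1.3141+2.3610 ≈ 1.0469
rotate P by −φ2: (-0.0087, 0.0151, -0.4904)
  e−x'=0.1287;  (l²−L²−(e−x')²−y'²−z²)/2L = -0.3603
  γ=atan2(-0.4904,0.1287)=-1.3141;  ψ=arccos(-0.7105)=2.3611;  θ2=γ+ψ≈1.0470
arm 3 (φ=240.0°): x'=0.0174, y'=0.0000
  A cos θ + B sin θ = C:  0.1026·cos θ + -0.4904·sin θ = -0.3428
  γ=atan2(-0.4904,0.1026)=-1.3646;  ψ=arccos(-0.6842)=2.3244;  θ3=γ+ψ≈0.9598

θ₁ = 1.0469, θ₂ = 1.0470, θ₃ = 0.9598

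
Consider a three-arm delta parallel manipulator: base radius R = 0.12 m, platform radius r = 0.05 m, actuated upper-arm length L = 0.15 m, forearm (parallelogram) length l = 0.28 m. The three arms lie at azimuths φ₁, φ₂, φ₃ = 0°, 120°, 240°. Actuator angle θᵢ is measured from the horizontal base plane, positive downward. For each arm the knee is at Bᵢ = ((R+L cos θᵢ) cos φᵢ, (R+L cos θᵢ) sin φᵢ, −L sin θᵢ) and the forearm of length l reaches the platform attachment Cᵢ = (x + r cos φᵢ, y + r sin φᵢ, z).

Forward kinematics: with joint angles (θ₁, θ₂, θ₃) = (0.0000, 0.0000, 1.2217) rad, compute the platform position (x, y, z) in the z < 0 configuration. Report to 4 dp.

(0.0761, 0.1318, -0.2008)

arm 1 at φ=0.0°: ρ1 = 0.2200;  O1 = (0.2200, 0.0000, 0.0000)
arm 2 at φ=120.0°: ρ2 = 0.2200;  O2 = (-0.1100, 0.1905, 0.0000)
arm 3 at φ=240.0°: ρ3 = 0.1213;  O3 = (-0.0607, -0.1051, -0.1410)
|O₂|²−|O₁|² = 0.0000;  |O₃|²−|O₁|² = -0.0138
[-0.6600 0.3811 0.0000]·P = 0.0000;  [-0.5613 -0.2101 -0.2819]·P = -0.0138
Cramer: x(z) = 0.0149-0.3047z;  y(z) = 0.0259-0.5277z
sphere 1 gives Az²+Bz+C=0 with A=1.3713, B=0.0977, C=-0.0357;  B²−4AC=0.2052;  roots -0.2008, 0.1296;  negative root z = -0.2008
x = 0.0761, y = 0.1318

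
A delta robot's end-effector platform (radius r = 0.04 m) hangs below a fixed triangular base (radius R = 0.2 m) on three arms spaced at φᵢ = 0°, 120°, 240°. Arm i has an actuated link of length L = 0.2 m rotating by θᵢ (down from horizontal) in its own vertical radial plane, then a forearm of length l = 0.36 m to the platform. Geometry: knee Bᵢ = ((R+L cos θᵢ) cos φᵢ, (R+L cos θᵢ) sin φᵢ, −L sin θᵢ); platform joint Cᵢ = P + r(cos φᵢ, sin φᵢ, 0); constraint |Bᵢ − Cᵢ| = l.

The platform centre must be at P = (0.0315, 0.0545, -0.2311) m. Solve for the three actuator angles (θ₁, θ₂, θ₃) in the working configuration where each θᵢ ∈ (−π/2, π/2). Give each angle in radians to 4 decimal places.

arm 1 (φ=0.0°): x'=0.0315, y'=0.0545
  A cos θ + B sin θ = C:  0.1285·cos θ + -0.2311·sin θ = 0.0418
  √(A²+B²)=0.2644;  θ1 = -1.0633+1.4121 ≈ 0.3488
arm 2 (φ=120.0°): x'=0.0314, y'=-0.0545
  e−x'=0.1286;  (l²−L²−(e−x')²−y'²−z²)/2L = 0.0417
  √(A²+B²)=0.2644;  θ2 = -1.0632+1.4123 ≈ 0.3492
rotate P by −φ3: (-0.0629, 0.0000, -0.2311)
  e−x'=0.2229;  (l²−L²−(e−x')²−y'²−z²)/2L = -0.0338
  θ3 = atan2(B,A) + arccos(C/0.3211) = 0.8728

θ₁ = 0.3488, θ₂ = 0.3492, θ₃ = 0.8728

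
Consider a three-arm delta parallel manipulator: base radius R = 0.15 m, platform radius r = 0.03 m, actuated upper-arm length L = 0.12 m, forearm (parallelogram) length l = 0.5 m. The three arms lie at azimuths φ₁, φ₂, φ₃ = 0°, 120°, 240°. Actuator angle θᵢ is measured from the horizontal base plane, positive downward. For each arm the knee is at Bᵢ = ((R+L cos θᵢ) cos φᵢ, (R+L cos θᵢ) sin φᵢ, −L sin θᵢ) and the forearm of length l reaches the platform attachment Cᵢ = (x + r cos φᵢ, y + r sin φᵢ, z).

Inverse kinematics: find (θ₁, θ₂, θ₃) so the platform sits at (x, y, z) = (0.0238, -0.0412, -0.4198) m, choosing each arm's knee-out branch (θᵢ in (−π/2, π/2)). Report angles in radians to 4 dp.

θ₁ = -0.2622, θ₂ = 0.0873, θ₃ = -0.2621

rotate P by −φ1: (0.0238, -0.0412, -0.4198)
  A=0.0962, B=-0.4198, C=(l²−L²−A²−y'²−z²)/(2L)=0.2017
  √(A²+B²)=0.4307;  θ1 = -1.3455+1.0833 ≈ -0.2622
φ2=120.0° → target in arm frame (-0.0476, 0.0000)
  e−x'=0.1676;  (l²−L²−(e−x')²−y'²−z²)/2L = 0.1304
  √(A²+B²)=0.4520;  θ2 = -1.1910+1.2783 ≈ 0.0873
arm 3 (φ=240.0°): x'=0.0238, y'=0.0412
  e−x'=0.0962;  (l²−L²−(e−x')²−y'²−z²)/2L = 0.2017
  √(A²+B²)=0.4307;  θ3 = -1.3455+1.0834 ≈ -0.2621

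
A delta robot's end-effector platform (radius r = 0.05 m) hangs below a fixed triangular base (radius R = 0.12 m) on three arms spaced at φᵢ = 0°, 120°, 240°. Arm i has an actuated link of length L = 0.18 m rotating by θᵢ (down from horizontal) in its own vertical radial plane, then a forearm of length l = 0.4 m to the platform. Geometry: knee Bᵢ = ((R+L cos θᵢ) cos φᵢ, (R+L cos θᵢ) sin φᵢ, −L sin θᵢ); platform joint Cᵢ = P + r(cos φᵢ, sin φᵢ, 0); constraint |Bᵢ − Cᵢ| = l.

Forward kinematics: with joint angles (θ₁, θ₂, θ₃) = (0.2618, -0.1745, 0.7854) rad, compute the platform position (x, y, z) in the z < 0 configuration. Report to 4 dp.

(0.0147, 0.1494, -0.3384)

φ1=0.0°: virtual centre (0.2439, 0.0000, -0.0466), radius l
O2 = (0.2473·cos120.0°, 0.2473·sin120.0°, 0.0313) = (-0.1236, 0.2141, 0.0313)
arm 3 at φ=240.0°: ρ3 = 0.1973;  O3 = (-0.0986, -0.1708, -0.1273)
eliminate P² terms by subtracting sphere 1 from 2 and 3
[-0.7350 0.4283 0.1557]·P = 0.0005;  [-0.6850 -0.3417 -0.1614]·P = -0.0065
Cramer: x(z) = 0.0048-0.0292z;  y(z) = 0.0094-0.4137z
quadratic in z: (1.1720)z²+(0.0994)z+(-0.1006)=0, √Δ=0.6939 → z ∈ {-0.3384, 0.2536}; z = -0.3384 (taking z<0)
x = 0.0147, y = 0.1494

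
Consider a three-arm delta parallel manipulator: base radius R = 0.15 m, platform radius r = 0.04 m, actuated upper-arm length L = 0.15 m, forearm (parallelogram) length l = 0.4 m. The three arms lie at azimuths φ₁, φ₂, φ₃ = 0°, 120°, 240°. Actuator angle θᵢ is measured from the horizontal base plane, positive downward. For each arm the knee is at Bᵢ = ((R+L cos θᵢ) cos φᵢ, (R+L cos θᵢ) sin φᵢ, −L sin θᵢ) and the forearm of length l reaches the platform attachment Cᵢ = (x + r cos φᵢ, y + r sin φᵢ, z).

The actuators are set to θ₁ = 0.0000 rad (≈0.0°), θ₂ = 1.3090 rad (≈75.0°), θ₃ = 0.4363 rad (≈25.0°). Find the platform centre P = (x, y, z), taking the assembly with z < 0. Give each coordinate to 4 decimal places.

(0.1385, -0.1358, -0.3561)

arm 1 at φ=0.0°: (R−r)+L cos θ1 = 0.2600;  O1 = (0.2600, 0.0000, 0.0000)
φ2=120.0°: virtual centre (-0.0744, 0.1289, -0.1449), radius l
arm 3 at φ=240.0°: (R−r)+L cos θ3 = 0.2459;  O3 = (-0.1230, -0.2130, -0.0634)
|O₂|²−|O₁|² = -0.0245;  |O₃|²−|O₁|² = -0.0031
linear system: -0.6688x+0.2578y = -0.0245−-0.2898z; -0.7659x+-0.4260y = -0.0031−-0.1268z
Cramer: x(z) = 0.0233-0.3237z;  y(z) = -0.0346+0.2844z
quadratic in z: (1.1856)z²+(0.1336)z+(-0.1028)=0, √Δ=0.7108 → z ∈ {-0.3561, 0.2434}; z = -0.3561 (taking z<0)
x = 0.1385, y = -0.1358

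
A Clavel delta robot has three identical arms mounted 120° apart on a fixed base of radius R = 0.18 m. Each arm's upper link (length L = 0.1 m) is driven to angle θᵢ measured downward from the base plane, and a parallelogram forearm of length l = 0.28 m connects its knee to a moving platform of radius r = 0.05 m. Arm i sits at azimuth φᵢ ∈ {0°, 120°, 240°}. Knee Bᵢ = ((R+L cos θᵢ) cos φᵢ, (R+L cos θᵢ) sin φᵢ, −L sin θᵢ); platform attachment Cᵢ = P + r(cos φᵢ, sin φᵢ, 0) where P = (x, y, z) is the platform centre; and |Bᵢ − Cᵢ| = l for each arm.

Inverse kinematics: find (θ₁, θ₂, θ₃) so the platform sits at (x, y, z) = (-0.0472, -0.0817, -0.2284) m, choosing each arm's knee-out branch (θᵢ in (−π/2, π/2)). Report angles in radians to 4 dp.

rotate P by −φ1: (-0.0472, -0.0817, -0.2284)
  A cos θ + B sin θ = C:  0.1772·cos θ + -0.2284·sin θ = -0.1092
  θ1 = atan2(B,A) + arccos(C/0.2891) = 1.0472
arm 2 (φ=120.0°): x'=-0.0472, y'=0.0817
  A cos θ + B sin θ = C:  0.1772·cos θ + -0.2284·sin θ = -0.1091
  θ2 = atan2(B,A) + arccos(C/0.2891) = 1.0469
arm 3 (φ=240.0°): x'=0.0944, y'=0.0000
  A=0.0356, B=-0.2284, C=(l²−L²−A²−y'²−z²)/(2L)=0.0748
  γ=atan2(-0.2284,0.0356)=-1.4160;  ψ=arccos(0.3236)=1.2412;  θ3=γ+ψ≈-0.1748

θ₁ = 1.0472, θ₂ = 1.0469, θ₃ = -0.1748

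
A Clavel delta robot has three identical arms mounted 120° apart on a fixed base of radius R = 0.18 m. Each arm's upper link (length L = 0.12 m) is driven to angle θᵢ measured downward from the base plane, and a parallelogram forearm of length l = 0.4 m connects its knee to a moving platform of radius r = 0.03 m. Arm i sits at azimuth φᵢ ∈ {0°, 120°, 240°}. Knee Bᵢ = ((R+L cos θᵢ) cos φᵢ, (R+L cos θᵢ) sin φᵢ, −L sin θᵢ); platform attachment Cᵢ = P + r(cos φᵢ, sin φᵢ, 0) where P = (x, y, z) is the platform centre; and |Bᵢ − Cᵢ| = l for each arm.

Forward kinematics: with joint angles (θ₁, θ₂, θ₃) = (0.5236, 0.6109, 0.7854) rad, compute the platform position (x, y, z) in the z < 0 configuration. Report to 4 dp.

(0.0226, 0.0200, -0.3857)

arm 1 at φ=0.0°: ρ1 = 0.2539;  centre 1 = (0.2539, 0.0000, -0.0600)
centre 2 = (0.2483·cos120.0°, 0.2483·sin120.0°, -0.0688) = (-0.1241, 0.2150, -0.0688)
φ3=240.0°: virtual centre (-0.1174, -0.2034, -0.0849), radius l
subtract pairs → two planes through P
linear system: -0.7561x+0.4301y = -0.0017−-0.0177z; -0.7427x+-0.4068y = -0.0057−-0.0497z
Cramer: x(z) = 0.0050-0.0456z;  y(z) = 0.0049-0.0390z
sphere 1 gives Az²+Bz+C=0 with A=1.0036, B=0.1423, C=-0.0944;  B²−4AC=0.3993;  roots -0.3857, 0.2439;  negative root z = -0.3857
x = 0.0226, y = 0.0200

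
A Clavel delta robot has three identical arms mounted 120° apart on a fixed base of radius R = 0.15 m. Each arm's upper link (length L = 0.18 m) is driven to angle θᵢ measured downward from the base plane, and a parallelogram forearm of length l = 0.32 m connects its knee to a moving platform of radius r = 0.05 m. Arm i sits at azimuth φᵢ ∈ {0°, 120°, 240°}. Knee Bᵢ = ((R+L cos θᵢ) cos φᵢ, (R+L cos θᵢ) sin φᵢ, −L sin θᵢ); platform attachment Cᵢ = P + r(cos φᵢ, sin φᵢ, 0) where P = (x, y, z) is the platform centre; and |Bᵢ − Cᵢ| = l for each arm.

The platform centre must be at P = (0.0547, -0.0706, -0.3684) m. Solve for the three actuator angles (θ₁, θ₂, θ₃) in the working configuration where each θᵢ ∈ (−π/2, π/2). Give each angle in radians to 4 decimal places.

arm 1 (φ=0.0°): x'=0.0547, y'=-0.0706
  e−x'=0.0453;  (l²−L²−(e−x')²−y'²−z²)/2L = -0.2021
  θ1 = atan2(B,A) + arccos(C/0.3712) = 0.6981
rotate P by −φ2: (-0.0885, -0.0121, -0.3684)
  A cos θ + B sin θ = C:  0.1885·cos θ + -0.3684·sin θ = -0.2816
  γ=atan2(-0.3684,0.1885)=-1.0979;  ψ=arccos(-0.6806)=2.3194;  θ2=γ+ψ≈1.2215
φ3=240.0° → target in arm frame (0.0338, 0.0827)
  A cos θ + B sin θ = C:  0.0662·cos θ + -0.3684·sin θ = -0.2137
  γ=atan2(-0.3684,0.0662)=-1.3930;  ψ=arccos(-0.5710)=2.1785;  θ3=γ+ψ≈0.7855

θ₁ = 0.6981, θ₂ = 1.2215, θ₃ = 0.7855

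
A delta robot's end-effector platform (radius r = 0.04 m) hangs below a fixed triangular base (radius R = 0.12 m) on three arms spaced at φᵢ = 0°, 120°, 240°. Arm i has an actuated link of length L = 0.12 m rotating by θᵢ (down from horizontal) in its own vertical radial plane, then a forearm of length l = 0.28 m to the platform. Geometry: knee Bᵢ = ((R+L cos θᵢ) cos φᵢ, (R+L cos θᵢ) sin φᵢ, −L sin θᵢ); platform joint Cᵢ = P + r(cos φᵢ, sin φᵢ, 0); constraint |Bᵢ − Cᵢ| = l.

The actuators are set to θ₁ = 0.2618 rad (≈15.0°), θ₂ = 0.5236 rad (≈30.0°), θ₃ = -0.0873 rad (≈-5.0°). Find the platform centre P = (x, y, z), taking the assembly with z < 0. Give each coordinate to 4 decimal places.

arm 1 at φ=0.0°: (R−r)+L cos θ1 = 0.1959;  S1 = (0.1959, 0.0000, -0.0311)
S2 = (0.1839·cos120.0°, 0.1839·sin120.0°, -0.0600) = (-0.0920, 0.1593, -0.0600)
φ3=240.0°: virtual centre (-0.0998, -0.1728, 0.0105), radius l
|S₂|²−|S₁|² = -0.0019;  |S₃|²−|S₁|² = 0.0006
linear system: -0.5757x+0.3186y = -0.0019−-0.0579z; -0.5914x+-0.3456y = 0.0006−0.0830z
det = 0.3874;  x = 0.0012+0.0166z,  y = -0.0038+0.2118z
sphere 1 gives Az²+Bz+C=0 with A=1.0451, B=0.0540, C=-0.0395;  B²−4AC=0.1681;  roots -0.2220, 0.1703;  negative root z = -0.2220
x = -0.0025, y = -0.0508

(-0.0025, -0.0508, -0.2220)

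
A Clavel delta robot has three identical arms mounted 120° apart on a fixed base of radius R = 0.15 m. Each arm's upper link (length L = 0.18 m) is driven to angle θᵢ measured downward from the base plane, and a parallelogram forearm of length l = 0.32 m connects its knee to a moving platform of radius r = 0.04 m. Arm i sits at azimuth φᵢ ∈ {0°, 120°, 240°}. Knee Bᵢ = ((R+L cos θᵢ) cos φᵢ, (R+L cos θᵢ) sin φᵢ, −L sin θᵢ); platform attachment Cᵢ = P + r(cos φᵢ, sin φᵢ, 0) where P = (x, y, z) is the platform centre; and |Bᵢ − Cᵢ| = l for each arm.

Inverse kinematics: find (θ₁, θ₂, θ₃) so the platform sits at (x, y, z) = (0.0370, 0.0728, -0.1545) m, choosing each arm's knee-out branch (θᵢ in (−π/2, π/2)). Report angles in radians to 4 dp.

arm 1 (φ=0.0°): x'=0.0370, y'=0.0728
  A=0.0730, B=-0.1545, C=(l²−L²−A²−y'²−z²)/(2L)=0.0986
  θ1 = atan2(B,A) + arccos(C/0.1709) = -0.1738
φ2=120.0° → target in arm frame (0.0445, -0.0684)
  A=0.0655, B=-0.1545, C=(l²−L²−A²−y'²−z²)/(2L)=0.1032
  γ=atan2(-0.1545,0.0655)=-1.1701;  ψ=arccos(0.6152)=0.9082;  θ2=γ+ψ≈-0.2619
arm 3 (φ=240.0°): x'=-0.0815, y'=-0.0044
  e−x'=0.1915;  (l²−L²−(e−x')²−y'²−z²)/2L = 0.0262
  θ3 = atan2(B,A) + arccos(C/0.2461) = 0.7855

θ₁ = -0.1738, θ₂ = -0.2619, θ₃ = 0.7855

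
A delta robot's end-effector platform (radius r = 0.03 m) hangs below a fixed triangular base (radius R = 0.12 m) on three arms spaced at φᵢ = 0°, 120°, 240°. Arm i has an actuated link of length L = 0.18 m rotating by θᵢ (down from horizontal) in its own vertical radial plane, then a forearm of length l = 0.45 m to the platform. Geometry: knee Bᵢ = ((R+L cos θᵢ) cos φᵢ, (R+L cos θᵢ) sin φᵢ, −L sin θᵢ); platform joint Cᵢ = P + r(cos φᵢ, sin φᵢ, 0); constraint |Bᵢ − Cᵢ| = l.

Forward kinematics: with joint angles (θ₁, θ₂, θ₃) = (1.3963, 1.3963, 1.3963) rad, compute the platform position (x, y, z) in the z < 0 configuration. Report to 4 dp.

φ1=0.0°: virtual centre (0.1213, 0.0000, -0.1773), radius l
arm 2 at φ=120.0°: e+L cos θ2 = 0.1213;  centre 2 = (-0.0606, 0.1050, -0.1773)
φ3=240.0°: virtual centre (-0.0606, -0.1050, -0.1773), radius l
subtract pairs → two planes through P
linear system: -0.3638x+0.2100y = 0.0000−0.0000z; -0.3638x+-0.2100y = 0.0000−0.0000z
Cramer: x(z) = 0.0000+0.0000z;  y(z) = 0.0000+0.0000z
sphere 1 gives Az²+Bz+C=0 with A=1.0000, B=0.3545, C=-0.1564;  B²−4AC=0.7512;  roots -0.6106, 0.2561;  negative root z = -0.6106
x = 0.0000, y = 0.0000

(0.0000, 0.0000, -0.6106)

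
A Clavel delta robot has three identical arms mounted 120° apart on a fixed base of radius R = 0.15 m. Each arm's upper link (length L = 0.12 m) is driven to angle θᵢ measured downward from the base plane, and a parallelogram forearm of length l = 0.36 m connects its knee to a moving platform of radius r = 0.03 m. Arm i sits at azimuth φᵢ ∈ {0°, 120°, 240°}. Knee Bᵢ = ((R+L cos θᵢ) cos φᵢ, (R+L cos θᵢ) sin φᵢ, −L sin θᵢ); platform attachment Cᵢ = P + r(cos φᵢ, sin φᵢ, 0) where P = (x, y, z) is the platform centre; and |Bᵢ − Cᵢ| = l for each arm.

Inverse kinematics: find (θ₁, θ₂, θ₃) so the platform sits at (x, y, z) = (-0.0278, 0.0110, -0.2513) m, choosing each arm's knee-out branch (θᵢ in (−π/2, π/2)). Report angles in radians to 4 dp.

rotate P by −φ1: (-0.0278, 0.0110, -0.2513)
  A cos θ + B sin θ = C:  0.1478·cos θ + -0.2513·sin θ = 0.1253
  θ1 = atan2(B,A) + arccos(C/0.2915) = 0.0872
rotate P by −φ2: (0.0234, 0.0186, -0.2513)
  A=0.0966, B=-0.2513, C=(l²−L²−A²−y'²−z²)/(2L)=0.1766
  θ2 = atan2(B,A) + arccos(C/0.2692) = -0.3484
φ3=240.0° → target in arm frame (0.0044, -0.0296)
  A=0.1156, B=-0.2513, C=(l²−L²−A²−y'²−z²)/(2L)=0.1575
  γ=atan2(-0.2513,0.1156)=-1.1396;  ψ=arccos(0.5694)=0.9650;  θ3=γ+ψ≈-0.1746

θ₁ = 0.0872, θ₂ = -0.3484, θ₃ = -0.1746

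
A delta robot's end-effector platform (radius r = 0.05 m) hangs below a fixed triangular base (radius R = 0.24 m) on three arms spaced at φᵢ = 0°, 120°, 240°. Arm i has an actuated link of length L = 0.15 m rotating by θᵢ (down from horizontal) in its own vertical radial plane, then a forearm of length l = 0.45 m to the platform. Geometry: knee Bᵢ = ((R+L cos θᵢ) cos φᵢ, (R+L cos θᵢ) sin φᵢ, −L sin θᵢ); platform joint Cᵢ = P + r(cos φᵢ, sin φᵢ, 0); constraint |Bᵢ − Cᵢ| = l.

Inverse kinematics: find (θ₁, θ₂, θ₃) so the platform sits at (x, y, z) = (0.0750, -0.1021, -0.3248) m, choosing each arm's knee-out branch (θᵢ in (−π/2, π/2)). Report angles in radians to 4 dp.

rotate P by −φ1: (0.0750, -0.1021, -0.3248)
  A cos θ + B sin θ = C:  0.1150·cos θ + -0.3248·sin θ = 0.1695
  γ=atan2(-0.3248,0.1150)=-1.2305;  ψ=arccos(0.4920)=1.0564;  θ1=γ+ψ≈-0.1741
arm 2 (φ=120.0°): x'=-0.1259, y'=-0.0139
  A=0.3159, B=-0.3248, C=(l²−L²−A²−y'²−z²)/(2L)=-0.0850
  √(A²+B²)=0.4531;  θ2 = -0.7993+1.7595 ≈ 0.9602
φ3=240.0° → target in arm frame (0.0509, 0.1160)
  A cos θ + B sin θ = C:  0.1391·cos θ + -0.3248·sin θ = 0.1390
  √(A²+B²)=0.3533;  θ3 = -1.1662+1.1664 ≈ 0.0002

θ₁ = -0.1741, θ₂ = 0.9602, θ₃ = 0.0002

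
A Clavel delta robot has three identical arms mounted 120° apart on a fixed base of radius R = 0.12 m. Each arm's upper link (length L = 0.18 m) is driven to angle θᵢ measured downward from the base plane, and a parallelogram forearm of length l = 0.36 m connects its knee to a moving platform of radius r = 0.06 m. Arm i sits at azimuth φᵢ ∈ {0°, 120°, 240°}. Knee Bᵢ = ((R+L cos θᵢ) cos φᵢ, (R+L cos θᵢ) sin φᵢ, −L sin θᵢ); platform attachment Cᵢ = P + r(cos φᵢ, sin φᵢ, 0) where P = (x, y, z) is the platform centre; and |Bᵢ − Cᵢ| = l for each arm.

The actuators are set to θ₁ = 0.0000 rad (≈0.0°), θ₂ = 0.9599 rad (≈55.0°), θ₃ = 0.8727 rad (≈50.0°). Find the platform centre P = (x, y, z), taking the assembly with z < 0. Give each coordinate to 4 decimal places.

(0.1681, -0.0176, -0.3523)

O1 = (0.2400·cos0.0°, 0.2400·sin0.0°, 0.0000) = (0.2400, 0.0000, 0.0000)
φ2=120.0°: virtual centre (-0.0816, 0.1414, -0.1474), radius l
arm 3 at φ=240.0°: e+L cos θ3 = 0.1757;  O3 = (-0.0878, -0.1522, -0.1379)
eliminate P² terms by subtracting sphere 1 from 2 and 3
plane₁₂: -0.6432x+0.2828y+-0.2949z = -0.0092
Cramer: x(z) = 0.0131-0.4400z;  y(z) = -0.0028+0.0419z
into |P−O₁|² = l²: 1.1954z² + 0.1995z + -0.0781 = 0;  Δ = 0.4132;  z = -0.3523 or 0.1854 → z<0 root = -0.3523
x = 0.1681, y = -0.0176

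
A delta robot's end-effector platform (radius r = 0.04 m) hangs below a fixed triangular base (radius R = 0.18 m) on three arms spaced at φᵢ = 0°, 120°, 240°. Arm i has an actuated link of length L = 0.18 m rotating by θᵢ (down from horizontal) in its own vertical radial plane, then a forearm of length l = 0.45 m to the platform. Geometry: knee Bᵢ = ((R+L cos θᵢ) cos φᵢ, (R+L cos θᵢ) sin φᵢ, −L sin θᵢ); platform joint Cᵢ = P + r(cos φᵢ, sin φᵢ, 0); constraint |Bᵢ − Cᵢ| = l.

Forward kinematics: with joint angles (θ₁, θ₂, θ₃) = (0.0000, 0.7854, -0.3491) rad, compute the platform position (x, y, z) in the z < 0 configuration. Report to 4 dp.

(0.0378, -0.1356, -0.3232)

arm 1 at φ=0.0°: (R−r)+L cos θ1 = 0.3200;  centre 1 = (0.3200, 0.0000, 0.0000)
centre 2 = (0.2673·cos120.0°, 0.2673·sin120.0°, -0.1273) = (-0.1336, 0.2315, -0.1273)
arm 3 at φ=240.0°: (R−r)+L cos θ3 = 0.3091;  centre 3 = (-0.1546, -0.2677, 0.0616)
subtract pairs → two planes through P
plane₁₂: -0.9073x+0.4629y+-0.2546z = -0.0148
det = 0.9252;  x = 0.0101+-0.0857z,  y = -0.0122+0.3819z
sphere 1 gives Az²+Bz+C=0 with A=1.1532, B=0.0438, C=-0.1063;  B²−4AC=0.4922;  roots -0.3232, 0.2852;  negative root z = -0.3232
x = 0.0378, y = -0.1356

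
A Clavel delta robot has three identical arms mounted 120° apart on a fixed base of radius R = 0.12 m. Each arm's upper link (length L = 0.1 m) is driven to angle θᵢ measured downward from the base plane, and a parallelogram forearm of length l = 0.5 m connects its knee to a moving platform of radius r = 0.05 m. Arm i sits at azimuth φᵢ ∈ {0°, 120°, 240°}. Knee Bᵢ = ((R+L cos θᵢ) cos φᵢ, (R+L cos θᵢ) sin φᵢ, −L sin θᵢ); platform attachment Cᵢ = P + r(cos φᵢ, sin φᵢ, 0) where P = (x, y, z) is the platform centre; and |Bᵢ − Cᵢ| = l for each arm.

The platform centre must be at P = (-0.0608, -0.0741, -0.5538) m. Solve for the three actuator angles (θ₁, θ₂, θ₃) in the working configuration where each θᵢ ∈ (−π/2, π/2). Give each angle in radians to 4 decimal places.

θ₁ = 1.1340, θ₂ = 1.0467, θ₃ = 0.6107

φ1=0.0° → target in arm frame (-0.0608, -0.0741)
  e−x'=0.1308;  (l²−L²−(e−x')²−y'²−z²)/2L = -0.4465
  γ=atan2(-0.5538,0.1308)=-1.3389;  ψ=arccos(-0.7846)=2.4729;  θ1=γ+ψ≈1.1340
φ2=120.0° → target in arm frame (-0.0338, 0.0897)
  e−x'=0.1038;  (l²−L²−(e−x')²−y'²−z²)/2L = -0.4276
  θ2 = atan2(B,A) + arccos(C/0.5634) = 1.0467
rotate P by −φ3: (0.0946, -0.0156, -0.5538)
  A cos θ + B sin θ = C:  -0.0246·cos θ + -0.5538·sin θ = -0.3377
  θ3 = atan2(B,A) + arccos(C/0.5543) = 0.6107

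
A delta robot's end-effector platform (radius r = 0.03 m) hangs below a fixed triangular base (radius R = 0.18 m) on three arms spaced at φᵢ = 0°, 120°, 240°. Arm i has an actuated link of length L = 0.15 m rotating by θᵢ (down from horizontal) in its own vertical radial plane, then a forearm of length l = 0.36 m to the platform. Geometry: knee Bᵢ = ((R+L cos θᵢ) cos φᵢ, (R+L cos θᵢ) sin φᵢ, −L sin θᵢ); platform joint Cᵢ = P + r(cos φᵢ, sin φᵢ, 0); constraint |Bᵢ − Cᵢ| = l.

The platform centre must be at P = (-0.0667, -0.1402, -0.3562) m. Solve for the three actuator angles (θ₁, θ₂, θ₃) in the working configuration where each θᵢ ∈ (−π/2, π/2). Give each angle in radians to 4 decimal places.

rotate P by −φ1: (-0.0667, -0.1402, -0.3562)
  e−x'=0.2167;  (l²−L²−(e−x')²−y'²−z²)/2L = -0.2880
  γ=atan2(-0.3562,0.2167)=-1.0242;  ψ=arccos(-0.6907)=2.3332;  θ1=γ+ψ≈1.3090
φ2=120.0° → target in arm frame (-0.0881, 0.1279)
  A cos θ + B sin θ = C:  0.2381·cos θ + -0.3562·sin θ = -0.3093
  γ=atan2(-0.3562,0.2381)=-0.9816;  ψ=arccos(-0.7220)=2.3775;  θ2=γ+ψ≈1.3959
arm 3 (φ=240.0°): x'=0.1548, y'=0.0123
  A=-0.0048, B=-0.3562, C=(l²−L²−A²−y'²−z²)/(2L)=-0.0665
  γ=atan2(-0.3562,-0.0048)=-1.5842;  ψ=arccos(-0.1867)=1.7586;  θ3=γ+ψ≈0.1744

θ₁ = 1.3090, θ₂ = 1.3959, θ₃ = 0.1744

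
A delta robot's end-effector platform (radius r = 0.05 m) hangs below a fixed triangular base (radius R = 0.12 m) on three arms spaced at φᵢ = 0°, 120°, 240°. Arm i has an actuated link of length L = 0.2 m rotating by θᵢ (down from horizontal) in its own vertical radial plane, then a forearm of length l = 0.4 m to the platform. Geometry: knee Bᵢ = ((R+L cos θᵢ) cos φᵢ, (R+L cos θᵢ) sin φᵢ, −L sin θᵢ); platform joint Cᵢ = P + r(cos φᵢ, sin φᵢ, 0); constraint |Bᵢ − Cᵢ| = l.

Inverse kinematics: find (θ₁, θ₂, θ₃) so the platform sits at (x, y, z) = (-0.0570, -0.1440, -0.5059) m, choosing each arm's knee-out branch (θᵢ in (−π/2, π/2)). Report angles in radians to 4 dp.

φ1=0.0° → target in arm frame (-0.0570, -0.1440)
  e−x'=0.1270;  (l²−L²−(e−x')²−y'²−z²)/2L = -0.4320
  √(A²+B²)=0.5216;  θ1 = -1.3248+2.5467 ≈ 1.2219
arm 2 (φ=120.0°): x'=-0.0962, y'=0.1214
  A cos θ + B sin θ = C:  0.1662·cos θ + -0.5059·sin θ = -0.4457
  θ2 = atan2(B,A) + arccos(C/0.5325) = 1.3093
rotate P by −φ3: (0.1532, 0.0226, -0.5059)
  e−x'=-0.0832;  (l²−L²−(e−x')²−y'²−z²)/2L = -0.3584
  θ3 = atan2(B,A) + arccos(C/0.5127) = 0.6111

θ₁ = 1.2219, θ₂ = 1.3093, θ₃ = 0.6111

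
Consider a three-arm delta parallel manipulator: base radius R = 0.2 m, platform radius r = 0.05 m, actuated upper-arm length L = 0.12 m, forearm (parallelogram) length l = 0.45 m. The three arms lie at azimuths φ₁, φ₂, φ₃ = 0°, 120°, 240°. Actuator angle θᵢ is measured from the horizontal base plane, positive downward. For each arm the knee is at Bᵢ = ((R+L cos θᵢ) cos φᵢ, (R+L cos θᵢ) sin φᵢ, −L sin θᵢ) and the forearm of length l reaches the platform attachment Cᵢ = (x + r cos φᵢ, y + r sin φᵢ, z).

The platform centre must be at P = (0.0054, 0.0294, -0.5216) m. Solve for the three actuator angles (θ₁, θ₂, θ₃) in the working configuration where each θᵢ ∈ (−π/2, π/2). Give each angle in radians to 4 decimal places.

θ₁ = 1.2214, θ₂ = 1.1342, θ₃ = 1.3955

arm 1 (φ=0.0°): x'=0.0054, y'=0.0294
  A cos θ + B sin θ = C:  0.1446·cos θ + -0.5216·sin θ = -0.4406
  θ1 = atan2(B,A) + arccos(C/0.5413) = 1.2214
rotate P by −φ2: (0.0228, -0.0194, -0.5216)
  e−x'=0.1272;  (l²−L²−(e−x')²−y'²−z²)/2L = -0.4189
  √(A²+B²)=0.5369;  θ2 = -1.3315+2.4658 ≈ 1.1342
rotate P by −φ3: (-0.0282, -0.0100, -0.5216)
  e−x'=0.1782;  (l²−L²−(e−x')²−y'²−z²)/2L = -0.4825
  √(A²+B²)=0.5512;  θ3 = -1.2417+2.6372 ≈ 1.3955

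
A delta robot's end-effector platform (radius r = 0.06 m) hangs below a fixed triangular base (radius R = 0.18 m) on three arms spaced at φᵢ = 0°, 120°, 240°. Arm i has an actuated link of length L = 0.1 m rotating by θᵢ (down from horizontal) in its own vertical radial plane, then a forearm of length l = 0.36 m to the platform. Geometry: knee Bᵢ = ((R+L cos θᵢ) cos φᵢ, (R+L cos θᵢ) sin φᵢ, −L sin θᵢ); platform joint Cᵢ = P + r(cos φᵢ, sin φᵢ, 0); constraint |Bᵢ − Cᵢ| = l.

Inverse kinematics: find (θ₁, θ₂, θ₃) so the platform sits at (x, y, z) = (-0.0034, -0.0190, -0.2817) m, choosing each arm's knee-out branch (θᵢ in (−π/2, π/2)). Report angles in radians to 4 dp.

θ₁ = 0.0004, θ₂ = 0.0874, θ₃ = -0.1743

φ1=0.0° → target in arm frame (-0.0034, -0.0190)
  A cos θ + B sin θ = C:  0.1234·cos θ + -0.2817·sin θ = 0.1233
  γ=atan2(-0.2817,0.1234)=-1.1579;  ψ=arccos(0.4009)=1.1583;  θ1=γ+ψ≈0.0004
rotate P by −φ2: (-0.0148, 0.0124, -0.2817)
  A cos θ + B sin θ = C:  0.1348·cos θ + -0.2817·sin θ = 0.1097
  γ=atan2(-0.2817,0.1348)=-1.1246;  ψ=arccos(0.3512)=1.2120;  θ2=γ+ψ≈0.0874
rotate P by −φ3: (0.0182, 0.0066, -0.2817)
  A cos θ + B sin θ = C:  0.1018·cos θ + -0.2817·sin θ = 0.1491
  θ3 = atan2(B,A) + arccos(C/0.2995) = -0.1743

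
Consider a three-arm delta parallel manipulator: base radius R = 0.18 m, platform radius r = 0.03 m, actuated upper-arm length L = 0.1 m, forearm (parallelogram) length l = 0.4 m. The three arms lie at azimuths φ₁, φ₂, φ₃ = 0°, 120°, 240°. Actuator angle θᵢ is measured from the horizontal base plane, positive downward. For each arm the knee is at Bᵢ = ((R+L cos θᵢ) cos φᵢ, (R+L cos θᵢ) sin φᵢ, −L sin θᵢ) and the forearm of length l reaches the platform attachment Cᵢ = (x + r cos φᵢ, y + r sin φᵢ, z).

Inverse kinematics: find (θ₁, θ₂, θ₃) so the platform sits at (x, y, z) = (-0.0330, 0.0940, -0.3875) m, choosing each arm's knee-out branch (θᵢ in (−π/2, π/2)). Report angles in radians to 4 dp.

arm 1 (φ=0.0°): x'=-0.0330, y'=0.0940
  A cos θ + B sin θ = C:  0.1830·cos θ + -0.3875·sin θ = -0.2124
  √(A²+B²)=0.4285;  θ1 = -1.1296+2.0894 ≈ 0.9598
rotate P by −φ2: (0.0979, -0.0184, -0.3875)
  e−x'=0.0521;  (l²−L²−(e−x')²−y'²−z²)/2L = -0.0160
  √(A²+B²)=0.3910;  θ2 = -1.4372+1.6118 ≈ 0.1747
arm 3 (φ=240.0°): x'=-0.0649, y'=-0.0756
  A cos θ + B sin θ = C:  0.2149·cos θ + -0.3875·sin θ = -0.2603
  θ3 = atan2(B,A) + arccos(C/0.4431) = 1.1342

θ₁ = 0.9598, θ₂ = 0.1747, θ₃ = 1.1342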